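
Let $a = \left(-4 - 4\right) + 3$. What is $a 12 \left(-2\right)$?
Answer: $120$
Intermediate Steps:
$a = -5$ ($a = -8 + 3 = -5$)
$a 12 \left(-2\right) = \left(-5\right) 12 \left(-2\right) = \left(-60\right) \left(-2\right) = 120$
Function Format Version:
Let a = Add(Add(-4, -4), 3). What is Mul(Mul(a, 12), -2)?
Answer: 120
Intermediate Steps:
a = -5 (a = Add(-8, 3) = -5)
Mul(Mul(a, 12), -2) = Mul(Mul(-5, 12), -2) = Mul(-60, -2) = 120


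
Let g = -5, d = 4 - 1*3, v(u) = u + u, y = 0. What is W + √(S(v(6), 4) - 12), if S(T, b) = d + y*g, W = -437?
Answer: -437 + I*√11 ≈ -437.0 + 3.3166*I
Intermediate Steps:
v(u) = 2*u
d = 1 (d = 4 - 3 = 1)
S(T, b) = 1 (S(T, b) = 1 + 0*(-5) = 1 + 0 = 1)
W + √(S(v(6), 4) - 12) = -437 + √(1 - 12) = -437 + √(-11) = -437 + I*√11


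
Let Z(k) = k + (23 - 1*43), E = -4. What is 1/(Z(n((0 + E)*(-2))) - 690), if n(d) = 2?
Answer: -1/708 ≈ -0.0014124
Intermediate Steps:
Z(k) = -20 + k (Z(k) = k + (23 - 43) = k - 20 = -20 + k)
1/(Z(n((0 + E)*(-2))) - 690) = 1/((-20 + 2) - 690) = 1/(-18 - 690) = 1/(-708) = -1/708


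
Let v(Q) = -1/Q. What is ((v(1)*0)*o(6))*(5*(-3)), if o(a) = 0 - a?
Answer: 0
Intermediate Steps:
o(a) = -a
((v(1)*0)*o(6))*(5*(-3)) = ((-1/1*0)*(-1*6))*(5*(-3)) = ((-1*1*0)*(-6))*(-15) = (-1*0*(-6))*(-15) = (0*(-6))*(-15) = 0*(-15) = 0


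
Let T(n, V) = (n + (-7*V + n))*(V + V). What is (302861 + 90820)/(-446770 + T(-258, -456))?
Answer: -393681/2887282 ≈ -0.13635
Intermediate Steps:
T(n, V) = 2*V*(-7*V + 2*n) (T(n, V) = (n + (n - 7*V))*(2*V) = (-7*V + 2*n)*(2*V) = 2*V*(-7*V + 2*n))
(302861 + 90820)/(-446770 + T(-258, -456)) = (302861 + 90820)/(-446770 + 2*(-456)*(-7*(-456) + 2*(-258))) = 393681/(-446770 + 2*(-456)*(3192 - 516)) = 393681/(-446770 + 2*(-456)*2676) = 393681/(-446770 - 2440512) = 393681/(-2887282) = 393681*(-1/2887282) = -393681/2887282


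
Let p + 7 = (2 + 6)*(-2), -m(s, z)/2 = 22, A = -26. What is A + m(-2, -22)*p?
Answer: 986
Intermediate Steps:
m(s, z) = -44 (m(s, z) = -2*22 = -44)
p = -23 (p = -7 + (2 + 6)*(-2) = -7 + 8*(-2) = -7 - 16 = -23)
A + m(-2, -22)*p = -26 - 44*(-23) = -26 + 1012 = 986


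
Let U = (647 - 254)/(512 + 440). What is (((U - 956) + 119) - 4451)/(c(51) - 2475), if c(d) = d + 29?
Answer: 5033783/2280040 ≈ 2.2078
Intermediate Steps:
U = 393/952 ≈ 0.41282
c(d) = 29 + d
(((U - 956) + 119) - 4451)/(c(51) - 2475) = (((393/952 - 956) + 119) - 4451)/((29 + 51) - 2475) = ((-909719/952 + 119) - 4451)/(80 - 2475) = (-796431/952 - 4451)/(-2395) = -5033783/952*(-1/2395) = 5033783/2280040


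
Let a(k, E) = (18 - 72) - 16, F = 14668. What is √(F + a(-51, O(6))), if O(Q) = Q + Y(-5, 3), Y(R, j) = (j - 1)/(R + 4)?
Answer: 3*√1622 ≈ 120.82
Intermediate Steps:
Y(R, j) = (-1 + j)/(4 + R)
O(Q) = -2 + Q (O(Q) = Q + (-1 + 3)/(4 - 5) = Q + 2/(-1) = Q - 1*2 = Q - 2 = -2 + Q)
a(k, E) = -70 (a(k, E) = -54 - 16 = -70)
√(F + a(-51, O(6))) = √(14668 - 70) = √14598 = 3*√1622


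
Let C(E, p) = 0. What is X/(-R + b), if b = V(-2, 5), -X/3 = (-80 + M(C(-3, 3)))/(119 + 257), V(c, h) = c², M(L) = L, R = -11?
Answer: 2/47 ≈ 0.042553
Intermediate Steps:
X = 30/47 (X = -3*(-80 + 0)/(119 + 257) = -(-240)/376 = -3*(-10/47) = 30/47 ≈ 0.63830)
b = 4 (b = (-2)² = 4)
X/(-R + b) = 30/(47*(-1*(-11) + 4)) = 30/(47*(11 + 4)) = (30/47)/15 = (30/47)*(1/15) = 2/47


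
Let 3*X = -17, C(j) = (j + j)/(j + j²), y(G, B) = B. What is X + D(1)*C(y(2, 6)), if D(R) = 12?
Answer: -47/21 ≈ -2.2381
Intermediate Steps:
C(j) = 2*j/(j + j²) (C(j) = (2*j)/(j + j²) = 2*j/(j + j²))
X = -17/3 (X = (⅓)*(-17) = -17/3 ≈ -5.6667)
X + D(1)*C(y(2, 6)) = -17/3 + 12*(2/(1 + 6)) = -17/3 + 12*(2/7) = -17/3 + 24/7 = -47/21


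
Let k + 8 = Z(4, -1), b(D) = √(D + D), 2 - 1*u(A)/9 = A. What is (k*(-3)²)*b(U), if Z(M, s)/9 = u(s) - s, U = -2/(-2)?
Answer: 2196*√2 ≈ 3105.6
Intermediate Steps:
U = 1 (U = -2*(-½) = 1)
u(A) = 18 - 9*A
b(D) = √2*√D (b(D) = √(2*D) = √2*√D)
Z(M, s) = 162 - 90*s (Z(M, s) = 9*((18 - 9*s) - s) = 9*(18 - 10*s) = 162 - 90*s)
k = 244 (k = -8 + (162 - 90*(-1)) = -8 + (162 + 90) = -8 + 252 = 244)
(k*(-3)²)*b(U) = (244*(-3)²)*(√2*√1) = (244*9)*(√2*1) = 2196*√2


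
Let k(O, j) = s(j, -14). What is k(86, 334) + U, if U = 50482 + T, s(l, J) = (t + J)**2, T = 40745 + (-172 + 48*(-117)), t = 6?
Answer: 85503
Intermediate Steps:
T = 34957 (T = 40745 + (-172 - 5616) = 40745 - 5788 = 34957)
s(l, J) = (6 + J)**2
k(O, j) = 64 (k(O, j) = (6 - 14)**2 = (-8)**2 = 64)
U = 85439 (U = 50482 + 34957 = 85439)
k(86, 334) + U = 64 + 85439 = 85503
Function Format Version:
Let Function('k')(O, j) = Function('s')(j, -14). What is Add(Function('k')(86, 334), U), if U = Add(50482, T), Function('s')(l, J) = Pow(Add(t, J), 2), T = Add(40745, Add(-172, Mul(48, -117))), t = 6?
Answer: 85503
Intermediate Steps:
T = 34957 (T = Add(40745, Add(-172, -5616)) = Add(40745, -5788) = 34957)
Function('s')(l, J) = Pow(Add(6, J), 2)
Function('k')(O, j) = 64 (Function('k')(O, j) = Pow(Add(6, -14), 2) = Pow(-8, 2) = 64)
U = 85439 (U = Add(50482, 34957) = 85439)
Add(Function('k')(86, 334), U) = Add(64, 85439) = 85503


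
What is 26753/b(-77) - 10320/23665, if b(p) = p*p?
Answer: 114384493/28061957 ≈ 4.0761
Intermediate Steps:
b(p) = p²
26753/b(-77) - 10320/23665 = 26753/((-77)²) - 10320/23665 = 26753/5929 - 10320*1/23665 = 26753*(1/5929) - 2064/4733 = 26753/5929 - 2064/4733 = 114384493/28061957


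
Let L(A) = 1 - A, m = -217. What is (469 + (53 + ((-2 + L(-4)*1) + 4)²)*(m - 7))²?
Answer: 500819641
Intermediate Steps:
(469 + (53 + ((-2 + L(-4)*1) + 4)²)*(m - 7))² = (469 + (53 + ((-2 + (1 - 1*(-4))*1) + 4)²)*(-217 - 7))² = (469 + (53 + ((-2 + (1 + 4)*1) + 4)²)*(-224))² = (469 + (53 + ((-2 + 5*1) + 4)²)*(-224))² = (469 + (53 + ((-2 + 5) + 4)²)*(-224))² = (469 + (53 + (3 + 4)²)*(-224))² = (469 + (53 + 7²)*(-224))² = (469 + (53 + 49)*(-224))² = (469 + 102*(-224))² = (469 - 22848)² = (-22379)² = 500819641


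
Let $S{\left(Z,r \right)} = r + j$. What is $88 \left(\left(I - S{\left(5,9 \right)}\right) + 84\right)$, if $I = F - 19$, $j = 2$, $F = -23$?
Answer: $2728$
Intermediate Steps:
$I = -42$ ($I = -23 - 19 = -42$)
$S{\left(Z,r \right)} = 2 + r$ ($S{\left(Z,r \right)} = r + 2 = 2 + r$)
$88 \left(\left(I - S{\left(5,9 \right)}\right) + 84\right) = 88 \left(\left(-42 - \left(2 + 9\right)\right) + 84\right) = 88 \left(\left(-42 - 11\right) + 84\right) = 88 \left(-53 + 84\right) = 88 \cdot 31 = 2728$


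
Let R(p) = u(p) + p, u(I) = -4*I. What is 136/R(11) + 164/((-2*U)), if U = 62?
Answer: -5569/1023 ≈ -5.4438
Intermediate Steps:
R(p) = -3*p (R(p) = -4*p + p = -3*p)
136/R(11) + 164/((-2*U)) = 136/((-3*11)) + 164/((-2*62)) = 136/(-33) + 164/(-124) = 136*(-1/33) + 164*(-1/124) = -136/33 - 41/31 = -5569/1023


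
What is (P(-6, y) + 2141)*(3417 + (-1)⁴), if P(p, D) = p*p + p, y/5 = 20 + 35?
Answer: 7420478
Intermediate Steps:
y = 275 (y = 5*(20 + 35) = 5*55 = 275)
P(p, D) = p + p² (P(p, D) = p² + p = p + p²)
(P(-6, y) + 2141)*(3417 + (-1)⁴) = (-6*(1 - 6) + 2141)*(3417 + (-1)⁴) = (-6*(-5) + 2141)*(3417 + 1) = (30 + 2141)*3418 = 2171*3418 = 7420478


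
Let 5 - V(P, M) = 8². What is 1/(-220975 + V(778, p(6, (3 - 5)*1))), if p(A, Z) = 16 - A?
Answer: -1/221034 ≈ -4.5242e-6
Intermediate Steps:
V(P, M) = -59 (V(P, M) = 5 - 1*8² = 5 - 1*64 = 5 - 64 = -59)
1/(-220975 + V(778, p(6, (3 - 5)*1))) = 1/(-220975 - 59) = 1/(-221034) = -1/221034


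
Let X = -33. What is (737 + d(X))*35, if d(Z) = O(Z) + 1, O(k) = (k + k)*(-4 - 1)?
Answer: 37380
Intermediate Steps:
O(k) = -10*k (O(k) = (2*k)*(-5) = -10*k)
d(Z) = 1 - 10*Z (d(Z) = -10*Z + 1 = 1 - 10*Z)
(737 + d(X))*35 = (737 + (1 - 10*(-33)))*35 = (737 + (1 + 330))*35 = (737 + 331)*35 = 1068*35 = 37380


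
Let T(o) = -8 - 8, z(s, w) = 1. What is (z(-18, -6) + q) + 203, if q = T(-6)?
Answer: 188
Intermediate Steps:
T(o) = -16
q = -16
(z(-18, -6) + q) + 203 = (1 - 16) + 203 = -15 + 203 = 188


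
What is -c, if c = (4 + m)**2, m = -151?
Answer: -21609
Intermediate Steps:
c = 21609 (c = (4 - 151)**2 = (-147)**2 = 21609)
-c = -1*21609 = -21609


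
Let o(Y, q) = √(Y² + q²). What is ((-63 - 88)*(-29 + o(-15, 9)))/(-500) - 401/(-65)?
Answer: -16827/6500 + 453*√34/500 ≈ 2.6941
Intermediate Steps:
((-63 - 88)*(-29 + o(-15, 9)))/(-500) - 401/(-65) = ((-63 - 88)*(-29 + √((-15)² + 9²)))/(-500) - 401/(-65) = -151*(-29 + √(225 + 81))*(-1/500) - 401*(-1/65) = -151*(-29 + √306)*(-1/500) + 401/65 = -151*(-29 + 3*√34)*(-1/500) + 401/65 = (4379 - 453*√34)*(-1/500) + 401/65 = (-4379/500 + 453*√34/500) + 401/65 = -16827/6500 + 453*√34/500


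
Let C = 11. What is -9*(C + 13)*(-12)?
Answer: 2592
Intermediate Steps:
-9*(C + 13)*(-12) = -9*(11 + 13)*(-12) = -9*24*(-12) = -216*(-12) = 2592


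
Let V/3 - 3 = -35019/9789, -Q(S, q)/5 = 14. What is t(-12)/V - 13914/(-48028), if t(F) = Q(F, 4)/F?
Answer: -1253296543/407181384 ≈ -3.0780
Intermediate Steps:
Q(S, q) = -70 (Q(S, q) = -5*14 = -70)
V = -5652/3263 (V = 9 + 3*(-35019/9789) = 9 + 3*(-35019*1/9789) = 9 + 3*(-11673/3263) = 9 - 35019/3263 = -5652/3263 ≈ -1.7321)
t(F) = -70/F
t(-12)/V - 13914/(-48028) = (-70/(-12))/(-5652/3263) - 13914/(-48028) = -70*(-1/12)*(-3263/5652) - 13914*(-1/48028) = (35/6)*(-3263/5652) + 6957/24014 = -114205/33912 + 6957/24014 = -1253296543/407181384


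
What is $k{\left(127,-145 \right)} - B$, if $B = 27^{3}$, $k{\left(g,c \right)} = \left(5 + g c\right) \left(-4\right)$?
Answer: $53957$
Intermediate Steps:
$k{\left(g,c \right)} = -20 - 4 c g$ ($k{\left(g,c \right)} = \left(5 + c g\right) \left(-4\right) = -20 - 4 c g$)
$B = 19683$
$k{\left(127,-145 \right)} - B = \left(-20 - \left(-580\right) 127\right) - 19683 = \left(-20 + 73660\right) - 19683 = 73640 - 19683 = 53957$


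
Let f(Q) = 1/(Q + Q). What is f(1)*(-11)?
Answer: -11/2 ≈ -5.5000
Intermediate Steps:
f(Q) = 1/(2*Q)
f(1)*(-11) = ((1/2)/1)*(-11) = ((1/2)*1)*(-11) = (1/2)*(-11) = -11/2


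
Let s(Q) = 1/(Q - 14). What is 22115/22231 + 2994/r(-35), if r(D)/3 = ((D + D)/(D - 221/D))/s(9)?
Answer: -11002187701/136164875 ≈ -80.801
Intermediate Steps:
s(Q) = 1/(-14 + Q)
r(D) = -30*D/(D - 221/D) (r(D) = 3*(((D + D)/(D - 221/D))/(1/(-14 + 9))) = 3*(((2*D)/(D - 221/D))/(1/(-5))) = 3*((2*D/(D - 221/D))/(-⅕)) = 3*((2*D/(D - 221/D))*(-5)) = 3*(-10*D/(D - 221/D)) = -30*D/(D - 221/D))
22115/22231 + 2994/r(-35) = 22115/22231 + 2994/((-30*(-35)²/(-221 + (-35)²))) = 22115*(1/22231) + 2994/((-30*1225/(-221 + 1225))) = 22115/22231 + 2994/((-30*1225/1004)) = 22115/22231 + 2994/((-30*1225*1/1004)) = 22115/22231 + 2994/(-18375/502) = 22115/22231 + 2994*(-502/18375) = 22115/22231 - 500996/6125 = -11002187701/136164875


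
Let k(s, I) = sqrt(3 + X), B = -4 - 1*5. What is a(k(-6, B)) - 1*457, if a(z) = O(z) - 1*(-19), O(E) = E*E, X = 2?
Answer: -433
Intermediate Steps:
O(E) = E**2
B = -9 (B = -4 - 5 = -9)
k(s, I) = sqrt(5) (k(s, I) = sqrt(3 + 2) = sqrt(5))
a(z) = 19 + z**2 (a(z) = z**2 - 1*(-19) = z**2 + 19 = 19 + z**2)
a(k(-6, B)) - 1*457 = (19 + (sqrt(5))**2) - 1*457 = (19 + 5) - 457 = 24 - 457 = -433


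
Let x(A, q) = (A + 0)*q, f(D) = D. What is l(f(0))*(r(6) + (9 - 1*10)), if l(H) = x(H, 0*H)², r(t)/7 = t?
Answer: 0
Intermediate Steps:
r(t) = 7*t
x(A, q) = A*q
l(H) = 0 (l(H) = (H*(0*H))² = (H*0)² = 0² = 0)
l(f(0))*(r(6) + (9 - 1*10)) = 0*(7*6 + (9 - 1*10)) = 0*(42 + (9 - 10)) = 0*(42 - 1) = 0*41 = 0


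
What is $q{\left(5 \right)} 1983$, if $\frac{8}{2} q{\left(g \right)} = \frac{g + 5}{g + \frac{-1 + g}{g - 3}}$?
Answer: $\frac{9915}{14} \approx 708.21$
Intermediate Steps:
$q{\left(g \right)} = \frac{5 + g}{4 \left(g + \frac{-1 + g}{-3 + g}\right)}$ ($q{\left(g \right)} = \frac{\left(g + 5\right) \frac{1}{g + \frac{-1 + g}{g - 3}}}{4} = \frac{\left(5 + g\right) \frac{1}{g + \frac{-1 + g}{-3 + g}}}{4} = \frac{\frac{1}{g + \frac{-1 + g}{-3 + g}} \left(5 + g\right)}{4} = \frac{5 + g}{4 \left(g + \frac{-1 + g}{-3 + g}\right)}$)
$q{\left(5 \right)} 1983 = \frac{15 - 5^{2} - 10}{4 \left(1 - 5^{2} + 2 \cdot 5\right)} 1983 = \frac{15 - 25 - 10}{4 \left(1 - 25 + 10\right)} 1983 = \frac{1}{4} \frac{1}{-14} \left(-20\right) 1983 = \frac{1}{4} \left(- \frac{1}{14}\right) \left(-20\right) 1983 = \frac{5}{14} \cdot 1983 = \frac{9915}{14}$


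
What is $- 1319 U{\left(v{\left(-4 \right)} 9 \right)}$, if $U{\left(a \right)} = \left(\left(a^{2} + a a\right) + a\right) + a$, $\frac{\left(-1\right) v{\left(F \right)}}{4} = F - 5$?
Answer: $-277781400$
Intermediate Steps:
$v{\left(F \right)} = 20 - 4 F$ ($v{\left(F \right)} = - 4 \left(F - 5\right) = - 4 \left(-5 + F\right) = 20 - 4 F$)
$U{\left(a \right)} = 2 a + 2 a^{2}$ ($U{\left(a \right)} = \left(\left(a^{2} + a^{2}\right) + a\right) + a = \left(2 a^{2} + a\right) + a = \left(a + 2 a^{2}\right) + a = 2 a + 2 a^{2}$)
$- 1319 U{\left(v{\left(-4 \right)} 9 \right)} = - 1319 \cdot 2 \left(20 - -16\right) 9 \left(1 + \left(20 - -16\right) 9\right) = - 1319 \cdot 2 \left(20 + 16\right) 9 \left(1 + \left(20 + 16\right) 9\right) = - 1319 \cdot 2 \cdot 36 \cdot 9 \left(1 + 36 \cdot 9\right) = - 1319 \cdot 2 \cdot 324 \left(1 + 324\right) = - 1319 \cdot 2 \cdot 324 \cdot 325 = \left(-1319\right) 210600 = -277781400$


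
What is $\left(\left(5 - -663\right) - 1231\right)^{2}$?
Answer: $316969$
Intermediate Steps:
$\left(\left(5 - -663\right) - 1231\right)^{2} = \left(\left(5 + 663\right) - 1231\right)^{2} = \left(668 - 1231\right)^{2} = \left(-563\right)^{2} = 316969$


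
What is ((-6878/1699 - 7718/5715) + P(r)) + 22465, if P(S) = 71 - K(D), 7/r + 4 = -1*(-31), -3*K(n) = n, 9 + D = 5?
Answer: 218754347728/9709785 ≈ 22529.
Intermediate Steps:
D = -4 (D = -9 + 5 = -4)
K(n) = -n/3
r = 7/27 (r = 7/(-4 - 1*(-31)) = 7/(-4 + 31) = 7/27 ≈ 0.25926)
P(S) = 209/3 (P(S) = 71 - (-1)*(-4)/3 = 71 - 1*4/3 = 71 - 4/3 = 209/3)
((-6878/1699 - 7718/5715) + P(r)) + 22465 = ((-6878/1699 - 7718/5715) + 209/3) + 22465 = (-52420652/9709785 + 209/3) + 22465 = 624027703/9709785 + 22465 = 218754347728/9709785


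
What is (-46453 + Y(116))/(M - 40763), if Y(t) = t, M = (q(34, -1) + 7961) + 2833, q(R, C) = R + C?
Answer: 46337/29936 ≈ 1.5479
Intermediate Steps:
q(R, C) = C + R
M = 10827 (M = ((-1 + 34) + 7961) + 2833 = (33 + 7961) + 2833 = 7994 + 2833 = 10827)
(-46453 + Y(116))/(M - 40763) = (-46453 + 116)/(10827 - 40763) = -46337/(-29936) = -46337*(-1/29936) = 46337/29936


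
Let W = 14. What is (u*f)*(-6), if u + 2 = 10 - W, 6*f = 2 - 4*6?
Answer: -132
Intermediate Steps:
f = -11/3 (f = (2 - 4*6)/6 = (2 - 24)/6 = (⅙)*(-22) = -11/3 ≈ -3.6667)
u = -6 (u = -2 + (10 - 1*14) = -2 + (10 - 14) = -2 - 4 = -6)
(u*f)*(-6) = -6*(-11/3)*(-6) = 22*(-6) = -132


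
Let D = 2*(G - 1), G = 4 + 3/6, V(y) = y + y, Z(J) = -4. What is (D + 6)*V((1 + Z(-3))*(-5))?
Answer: 390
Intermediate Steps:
V(y) = 2*y
G = 9/2 (G = 4 + 3*(⅙) = 4 + ½ = 9/2 ≈ 4.5000)
D = 7 (D = 2*(9/2 - 1) = 2*(7/2) = 7)
(D + 6)*V((1 + Z(-3))*(-5)) = (7 + 6)*(2*((1 - 4)*(-5))) = 13*(2*(-3*(-5))) = 13*(2*15) = 13*30 = 390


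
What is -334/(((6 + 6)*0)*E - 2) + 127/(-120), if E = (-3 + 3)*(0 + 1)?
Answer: 19913/120 ≈ 165.94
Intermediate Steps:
E = 0 (E = 0*1 = 0)
-334/(((6 + 6)*0)*E - 2) + 127/(-120) = -334/(((6 + 6)*0)*0 - 2) + 127/(-120) = -334/((12*0)*0 - 2) + 127*(-1/120) = -334/(0*0 - 2) - 127/120 = -334/(0 - 2) - 127/120 = -334/(-2) - 127/120 = -334*(-1/2) - 127/120 = 167 - 127/120 = 19913/120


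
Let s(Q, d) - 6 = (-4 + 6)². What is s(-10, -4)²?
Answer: 100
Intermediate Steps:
s(Q, d) = 10 (s(Q, d) = 6 + (-4 + 6)² = 6 + 2² = 6 + 4 = 10)
s(-10, -4)² = 10² = 100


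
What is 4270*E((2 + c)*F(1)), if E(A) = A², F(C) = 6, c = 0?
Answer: 614880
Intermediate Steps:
4270*E((2 + c)*F(1)) = 4270*((2 + 0)*6)² = 4270*(2*6)² = 4270*12² = 4270*144 = 614880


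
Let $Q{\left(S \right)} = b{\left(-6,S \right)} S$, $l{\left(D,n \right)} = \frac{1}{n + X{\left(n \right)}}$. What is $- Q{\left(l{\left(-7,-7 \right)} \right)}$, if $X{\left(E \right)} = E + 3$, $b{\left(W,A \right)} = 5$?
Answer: $\frac{5}{11} \approx 0.45455$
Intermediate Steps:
$X{\left(E \right)} = 3 + E$
$l{\left(D,n \right)} = \frac{1}{3 + 2 n}$ ($l{\left(D,n \right)} = \frac{1}{n + \left(3 + n\right)} = \frac{1}{3 + 2 n}$)
$Q{\left(S \right)} = 5 S$
$- Q{\left(l{\left(-7,-7 \right)} \right)} = - \frac{5}{3 + 2 \left(-7\right)} = - \frac{5}{3 - 14} = - \frac{5}{-11} = - \frac{5 \left(-1\right)}{11} = \left(-1\right) \left(- \frac{5}{11}\right) = \frac{5}{11}$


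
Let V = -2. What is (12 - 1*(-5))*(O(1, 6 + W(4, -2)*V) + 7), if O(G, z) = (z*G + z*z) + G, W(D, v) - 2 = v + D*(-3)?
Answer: 15946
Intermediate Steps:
W(D, v) = 2 + v - 3*D (W(D, v) = 2 + (v + D*(-3)) = 2 + (v - 3*D) = 2 + v - 3*D)
O(G, z) = G + z**2 + G*z (O(G, z) = (G*z + z**2) + G = (z**2 + G*z) + G = G + z**2 + G*z)
(12 - 1*(-5))*(O(1, 6 + W(4, -2)*V) + 7) = (12 - 1*(-5))*((1 + (6 + (2 - 2 - 3*4)*(-2))**2 + 1*(6 + (2 - 2 - 3*4)*(-2))) + 7) = (12 + 5)*((1 + (6 + (2 - 2 - 12)*(-2))**2 + 1*(6 + (2 - 2 - 12)*(-2))) + 7) = 17*((1 + (6 - 12*(-2))**2 + 1*(6 - 12*(-2))) + 7) = 17*((1 + (6 + 24)**2 + 1*(6 + 24)) + 7) = 17*((1 + 30**2 + 1*30) + 7) = 17*((1 + 900 + 30) + 7) = 17*(931 + 7) = 17*938 = 15946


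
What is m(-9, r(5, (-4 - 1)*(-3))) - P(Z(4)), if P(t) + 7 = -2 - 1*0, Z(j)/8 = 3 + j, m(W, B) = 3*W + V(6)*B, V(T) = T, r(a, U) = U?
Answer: 72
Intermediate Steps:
m(W, B) = 3*W + 6*B
Z(j) = 24 + 8*j (Z(j) = 8*(3 + j) = 24 + 8*j)
P(t) = -9 (P(t) = -7 + (-2 - 1*0) = -7 + (-2 + 0) = -7 - 2 = -9)
m(-9, r(5, (-4 - 1)*(-3))) - P(Z(4)) = (3*(-9) + 6*((-4 - 1)*(-3))) - 1*(-9) = (-27 + 6*(-5*(-3))) + 9 = (-27 + 6*15) + 9 = (-27 + 90) + 9 = 63 + 9 = 72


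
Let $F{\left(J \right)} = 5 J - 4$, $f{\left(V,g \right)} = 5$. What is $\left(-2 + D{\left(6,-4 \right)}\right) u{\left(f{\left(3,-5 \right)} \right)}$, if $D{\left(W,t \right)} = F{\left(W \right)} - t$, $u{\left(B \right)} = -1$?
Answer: $-28$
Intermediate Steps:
$F{\left(J \right)} = -4 + 5 J$
$D{\left(W,t \right)} = -4 - t + 5 W$ ($D{\left(W,t \right)} = \left(-4 + 5 W\right) - t = -4 - t + 5 W$)
$\left(-2 + D{\left(6,-4 \right)}\right) u{\left(f{\left(3,-5 \right)} \right)} = \left(-2 - -30\right) \left(-1\right) = \left(-2 + \left(-4 + 4 + 30\right)\right) \left(-1\right) = \left(-2 + 30\right) \left(-1\right) = 28 \left(-1\right) = -28$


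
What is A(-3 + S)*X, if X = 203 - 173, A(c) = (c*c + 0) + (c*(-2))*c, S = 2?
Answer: -30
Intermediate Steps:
A(c) = -c² (A(c) = (c² + 0) + (-2*c)*c = c² - 2*c² = -c²)
X = 30
A(-3 + S)*X = -(-3 + 2)²*30 = -1*(-1)²*30 = -1*1*30 = -1*30 = -30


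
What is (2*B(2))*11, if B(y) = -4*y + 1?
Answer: -154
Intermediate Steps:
B(y) = 1 - 4*y
(2*B(2))*11 = (2*(1 - 4*2))*11 = (2*(1 - 8))*11 = (2*(-7))*11 = -14*11 = -154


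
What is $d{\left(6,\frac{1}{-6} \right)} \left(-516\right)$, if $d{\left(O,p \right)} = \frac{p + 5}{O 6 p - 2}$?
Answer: $\frac{1247}{4} \approx 311.75$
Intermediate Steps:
$d{\left(O,p \right)} = \frac{5 + p}{-2 + 6 O p}$ ($d{\left(O,p \right)} = \frac{5 + p}{6 O p - 2} = \frac{5 + p}{-2 + 6 O p}$)
$d{\left(6,\frac{1}{-6} \right)} \left(-516\right) = \frac{5 + \frac{1}{-6}}{2 \left(-1 + 3 \cdot 6 \frac{1}{-6}\right)} \left(-516\right) = \frac{5 - \frac{1}{6}}{2 \left(-1 + 3 \cdot 6 \left(- \frac{1}{6}\right)\right)} \left(-516\right) = \frac{1}{2} \frac{1}{-1 - 3} \cdot \frac{29}{6} \left(-516\right) = \frac{1}{2} \frac{1}{-4} \cdot \frac{29}{6} \left(-516\right) = \frac{1}{2} \left(- \frac{1}{4}\right) \frac{29}{6} \left(-516\right) = \left(- \frac{29}{48}\right) \left(-516\right) = \frac{1247}{4}$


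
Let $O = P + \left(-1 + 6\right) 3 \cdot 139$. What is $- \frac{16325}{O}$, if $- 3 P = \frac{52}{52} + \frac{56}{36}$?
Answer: $- \frac{440775}{56272} \approx -7.8329$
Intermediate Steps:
$P = - \frac{23}{27}$ ($P = - \frac{\frac{52}{52} + \frac{56}{36}}{3} = - \frac{52 \cdot \frac{1}{52} + 56 \cdot \frac{1}{36}}{3} = - \frac{1 + \frac{14}{9}}{3} = \left(- \frac{1}{3}\right) \frac{23}{9} = - \frac{23}{27} \approx -0.85185$)
$O = \frac{56272}{27}$ ($O = - \frac{23}{27} + \left(-1 + 6\right) 3 \cdot 139 = - \frac{23}{27} + 5 \cdot 3 \cdot 139 = - \frac{23}{27} + 15 \cdot 139 = - \frac{23}{27} + 2085 = \frac{56272}{27} \approx 2084.1$)
$- \frac{16325}{O} = - \frac{16325}{\frac{56272}{27}} = \left(-16325\right) \frac{27}{56272} = - \frac{440775}{56272}$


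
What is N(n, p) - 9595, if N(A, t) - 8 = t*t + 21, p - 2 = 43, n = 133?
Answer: -7541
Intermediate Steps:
p = 45 (p = 2 + 43 = 45)
N(A, t) = 29 + t² (N(A, t) = 8 + (t*t + 21) = 8 + (t² + 21) = 8 + (21 + t²) = 29 + t²)
N(n, p) - 9595 = (29 + 45²) - 9595 = (29 + 2025) - 9595 = 2054 - 9595 = -7541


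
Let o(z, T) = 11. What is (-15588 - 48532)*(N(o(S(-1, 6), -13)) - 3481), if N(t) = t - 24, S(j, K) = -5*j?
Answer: 224035280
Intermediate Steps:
N(t) = -24 + t
(-15588 - 48532)*(N(o(S(-1, 6), -13)) - 3481) = (-15588 - 48532)*((-24 + 11) - 3481) = -64120*(-13 - 3481) = -64120*(-3494) = 224035280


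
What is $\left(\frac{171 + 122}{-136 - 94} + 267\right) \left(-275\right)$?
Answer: $- \frac{3361435}{46} \approx -73075.0$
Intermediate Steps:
$\left(\frac{171 + 122}{-136 - 94} + 267\right) \left(-275\right) = \left(\frac{293}{-230} + 267\right) \left(-275\right) = \left(293 \left(- \frac{1}{230}\right) + 267\right) \left(-275\right) = \left(- \frac{293}{230} + 267\right) \left(-275\right) = \frac{61117}{230} \left(-275\right) = - \frac{3361435}{46}$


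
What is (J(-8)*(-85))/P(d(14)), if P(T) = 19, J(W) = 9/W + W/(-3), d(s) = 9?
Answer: -3145/456 ≈ -6.8969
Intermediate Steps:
J(W) = 9/W - W/3 (J(W) = 9/W + W*(-⅓) = 9/W - W/3)
(J(-8)*(-85))/P(d(14)) = ((9/(-8) - ⅓*(-8))*(-85))/19 = ((9*(-⅛) + 8/3)*(-85))*(1/19) = ((-9/8 + 8/3)*(-85))*(1/19) = ((37/24)*(-85))*(1/19) = -3145/24*1/19 = -3145/456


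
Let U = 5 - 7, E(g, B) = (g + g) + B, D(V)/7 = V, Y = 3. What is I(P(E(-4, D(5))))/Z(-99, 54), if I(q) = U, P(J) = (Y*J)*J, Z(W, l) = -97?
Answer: 2/97 ≈ 0.020619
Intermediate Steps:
D(V) = 7*V
E(g, B) = B + 2*g (E(g, B) = 2*g + B = B + 2*g)
U = -2
P(J) = 3*J² (P(J) = (3*J)*J = 3*J²)
I(q) = -2
I(P(E(-4, D(5))))/Z(-99, 54) = -2/(-97) = -2*(-1/97) = 2/97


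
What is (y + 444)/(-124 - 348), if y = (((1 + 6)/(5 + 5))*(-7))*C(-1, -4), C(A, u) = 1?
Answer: -4391/4720 ≈ -0.93030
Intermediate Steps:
y = -49/10 (y = (((1 + 6)/(5 + 5))*(-7))*1 = ((7/10)*(-7))*1 = -49/10*1 = -49/10 ≈ -4.9000)
(y + 444)/(-124 - 348) = (-49/10 + 444)/(-124 - 348) = (4391/10)/(-472) = (4391/10)*(-1/472) = -4391/4720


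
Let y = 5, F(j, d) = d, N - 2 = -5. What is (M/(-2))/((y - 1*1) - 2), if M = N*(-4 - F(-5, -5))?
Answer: 3/4 ≈ 0.75000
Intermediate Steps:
N = -3 (N = 2 - 5 = -3)
M = -3 (M = -3*(-4 - 1*(-5)) = -3*(-4 + 5) = -3*1 = -3)
(M/(-2))/((y - 1*1) - 2) = (-3/(-2))/((5 - 1*1) - 2) = (-3*(-1/2))/((5 - 1) - 2) = 3/(2*(4 - 2)) = (3/2)/2 = (3/2)*(1/2) = 3/4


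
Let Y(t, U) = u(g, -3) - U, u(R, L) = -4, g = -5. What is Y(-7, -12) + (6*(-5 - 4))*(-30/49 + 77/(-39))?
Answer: 94070/637 ≈ 147.68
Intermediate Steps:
Y(t, U) = -4 - U
Y(-7, -12) + (6*(-5 - 4))*(-30/49 + 77/(-39)) = (-4 - 1*(-12)) + (6*(-5 - 4))*(-30/49 + 77/(-39)) = (-4 + 12) + (6*(-9))*(-30*1/49 + 77*(-1/39)) = 8 - 54*(-30/49 - 77/39) = 8 - 54*(-4943/1911) = 8 + 88974/637 = 94070/637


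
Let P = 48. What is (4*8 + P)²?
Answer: 6400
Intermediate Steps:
(4*8 + P)² = (4*8 + 48)² = (32 + 48)² = 80² = 6400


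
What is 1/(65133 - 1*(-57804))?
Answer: 1/122937 ≈ 8.1342e-6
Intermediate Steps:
1/(65133 - 1*(-57804)) = 1/(65133 + 57804) = 1/122937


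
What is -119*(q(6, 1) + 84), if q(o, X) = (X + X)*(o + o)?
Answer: -12852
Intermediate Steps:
q(o, X) = 4*X*o (q(o, X) = (2*X)*(2*o) = 4*X*o)
-119*(q(6, 1) + 84) = -119*(4*1*6 + 84) = -119*(24 + 84) = -119*108 = -12852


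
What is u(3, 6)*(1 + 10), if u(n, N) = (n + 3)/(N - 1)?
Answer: 66/5 ≈ 13.200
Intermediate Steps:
u(n, N) = (3 + n)/(-1 + N)
u(3, 6)*(1 + 10) = ((3 + 3)/(-1 + 6))*(1 + 10) = (6/5)*11 = 66/5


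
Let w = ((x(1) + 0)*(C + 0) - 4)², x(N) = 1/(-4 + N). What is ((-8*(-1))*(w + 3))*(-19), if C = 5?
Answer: -48032/9 ≈ -5336.9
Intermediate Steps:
w = 289/9 (w = ((1/(-4 + 1) + 0)*(5 + 0) - 4)² = ((1/(-3) + 0)*5 - 4)² = ((-⅓ + 0)*5 - 4)² = (-⅓*5 - 4)² = (-5/3 - 4)² = (-17/3)² = 289/9 ≈ 32.111)
((-8*(-1))*(w + 3))*(-19) = ((-8*(-1))*(289/9 + 3))*(-19) = (8*(316/9))*(-19) = (2528/9)*(-19) = -48032/9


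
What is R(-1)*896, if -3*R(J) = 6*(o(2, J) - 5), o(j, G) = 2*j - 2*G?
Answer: -1792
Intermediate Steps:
o(j, G) = -2*G + 2*j
R(J) = 2 + 4*J (R(J) = -2*((-2*J + 2*2) - 5) = -2*((-2*J + 4) - 5) = -2*((4 - 2*J) - 5) = -2*(-1 - 2*J) = -(-6 - 12*J)/3 = 2 + 4*J)
R(-1)*896 = (2 + 4*(-1))*896 = (2 - 4)*896 = -2*896 = -1792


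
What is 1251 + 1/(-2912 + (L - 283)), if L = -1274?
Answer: 5590718/4469 ≈ 1251.0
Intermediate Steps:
1251 + 1/(-2912 + (L - 283)) = 1251 + 1/(-2912 + (-1274 - 283)) = 1251 + 1/(-2912 - 1557) = 1251 + 1/(-4469) = 1251 - 1/4469 = 5590718/4469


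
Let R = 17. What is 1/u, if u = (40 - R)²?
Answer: 1/529 ≈ 0.0018904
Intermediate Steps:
u = 529 (u = (40 - 1*17)² = (40 - 17)² = 23² = 529)
1/u = 1/529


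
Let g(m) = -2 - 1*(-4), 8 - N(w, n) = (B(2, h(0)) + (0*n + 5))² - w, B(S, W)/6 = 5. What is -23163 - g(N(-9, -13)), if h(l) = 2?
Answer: -23165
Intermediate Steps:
B(S, W) = 30 (B(S, W) = 6*5 = 30)
N(w, n) = -1217 + w (N(w, n) = 8 - ((30 + (0*n + 5))² - w) = 8 - ((30 + (0 + 5))² - w) = 8 - ((30 + 5)² - w) = 8 - (35² - w) = 8 - (1225 - w) = 8 + (-1225 + w) = -1217 + w)
g(m) = 2 (g(m) = -2 + 4 = 2)
-23163 - g(N(-9, -13)) = -23163 - 1*2 = -23163 - 2 = -23165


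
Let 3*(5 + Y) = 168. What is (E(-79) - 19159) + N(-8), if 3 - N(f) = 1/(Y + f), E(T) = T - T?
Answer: -823709/43 ≈ -19156.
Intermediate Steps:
Y = 51 (Y = -5 + (⅓)*168 = -5 + 56 = 51)
E(T) = 0
N(f) = 3 - 1/(51 + f)
(E(-79) - 19159) + N(-8) = (0 - 19159) + (152 + 3*(-8))/(51 - 8) = -19159 + (152 - 24)/43 = -19159 + (1/43)*128 = -19159 + 128/43 = -823709/43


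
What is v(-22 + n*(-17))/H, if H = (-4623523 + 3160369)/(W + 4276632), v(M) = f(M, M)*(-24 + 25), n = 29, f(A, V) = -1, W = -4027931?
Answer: 248701/1463154 ≈ 0.16998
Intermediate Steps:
v(M) = -1 (v(M) = -(-24 + 25) = -1*1 = -1)
H = -1463154/248701 (H = (-4623523 + 3160369)/(-4027931 + 4276632) = -1463154/248701 ≈ -5.8832)
v(-22 + n*(-17))/H = -1/(-1463154/248701) = -1*(-248701/1463154) = 248701/1463154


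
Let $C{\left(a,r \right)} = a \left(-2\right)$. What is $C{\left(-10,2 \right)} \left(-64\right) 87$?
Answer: $-111360$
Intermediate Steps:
$C{\left(a,r \right)} = - 2 a$
$C{\left(-10,2 \right)} \left(-64\right) 87 = \left(-2\right) \left(-10\right) \left(-64\right) 87 = 20 \left(-64\right) 87 = \left(-1280\right) 87 = -111360$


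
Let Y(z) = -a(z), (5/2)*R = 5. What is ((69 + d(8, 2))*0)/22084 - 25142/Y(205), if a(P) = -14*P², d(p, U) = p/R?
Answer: -12571/294175 ≈ -0.042733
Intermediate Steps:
R = 2 (R = (⅖)*5 = 2)
d(p, U) = p/2
Y(z) = 14*z² (Y(z) = -(-14)*z² = 14*z²)
((69 + d(8, 2))*0)/22084 - 25142/Y(205) = ((69 + (½)*8)*0)/22084 - 25142/(14*205²) = ((69 + 4)*0)*(1/22084) - 25142/(14*42025) = (73*0)*(1/22084) - 25142/588350 = 0*(1/22084) - 25142*1/588350 = 0 - 12571/294175 = -12571/294175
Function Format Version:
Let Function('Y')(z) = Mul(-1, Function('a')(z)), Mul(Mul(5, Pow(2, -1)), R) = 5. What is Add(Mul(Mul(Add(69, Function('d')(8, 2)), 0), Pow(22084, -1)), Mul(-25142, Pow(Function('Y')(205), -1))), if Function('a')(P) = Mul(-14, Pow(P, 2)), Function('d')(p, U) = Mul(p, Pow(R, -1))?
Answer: Rational(-12571, 294175) ≈ -0.042733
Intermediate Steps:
R = 2 (R = Mul(Rational(2, 5), 5) = 2)
Function('d')(p, U) = Mul(Rational(1, 2), p) (Function('d')(p, U) = Mul(p, Pow(2, -1)) = Mul(p, Rational(1, 2)) = Mul(Rational(1, 2), p))
Function('Y')(z) = Mul(14, Pow(z, 2)) (Function('Y')(z) = Mul(-1, Mul(-14, Pow(z, 2))) = Mul(14, Pow(z, 2)))
Add(Mul(Mul(Add(69, Function('d')(8, 2)), 0), Pow(22084, -1)), Mul(-25142, Pow(Function('Y')(205), -1))) = Add(Mul(Mul(Add(69, Mul(Rational(1, 2), 8)), 0), Pow(22084, -1)), Mul(-25142, Pow(Mul(14, Pow(205, 2)), -1))) = Add(Mul(Mul(Add(69, 4), 0), Rational(1, 22084)), Mul(-25142, Pow(Mul(14, 42025), -1))) = Add(Mul(Mul(73, 0), Rational(1, 22084)), Mul(-25142, Pow(588350, -1))) = Add(Mul(0, Rational(1, 22084)), Mul(-25142, Rational(1, 588350))) = Add(0, Rational(-12571, 294175)) = Rational(-12571, 294175)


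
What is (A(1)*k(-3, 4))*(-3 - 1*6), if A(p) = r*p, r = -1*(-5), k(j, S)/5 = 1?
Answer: -225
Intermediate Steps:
k(j, S) = 5 (k(j, S) = 5*1 = 5)
r = 5
A(p) = 5*p
(A(1)*k(-3, 4))*(-3 - 1*6) = ((5*1)*5)*(-3 - 1*6) = (5*5)*(-3 - 6) = 25*(-9) = -225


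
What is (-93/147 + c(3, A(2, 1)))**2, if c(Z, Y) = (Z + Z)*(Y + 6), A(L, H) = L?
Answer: 5387041/2401 ≈ 2243.7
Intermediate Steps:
c(Z, Y) = 2*Z*(6 + Y) (c(Z, Y) = (2*Z)*(6 + Y) = 2*Z*(6 + Y))
(-93/147 + c(3, A(2, 1)))**2 = (-93/147 + 2*3*(6 + 2))**2 = (-93*1/147 + 2*3*8)**2 = (-31/49 + 48)**2 = (2321/49)**2 = 5387041/2401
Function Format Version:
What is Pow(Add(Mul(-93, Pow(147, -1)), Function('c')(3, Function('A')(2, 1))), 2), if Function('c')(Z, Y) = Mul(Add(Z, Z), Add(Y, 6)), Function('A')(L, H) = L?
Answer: Rational(5387041, 2401) ≈ 2243.7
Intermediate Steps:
Function('c')(Z, Y) = Mul(2, Z, Add(6, Y)) (Function('c')(Z, Y) = Mul(Mul(2, Z), Add(6, Y)) = Mul(2, Z, Add(6, Y)))
Pow(Add(Mul(-93, Pow(147, -1)), Function('c')(3, Function('A')(2, 1))), 2) = Pow(Add(Mul(-93, Pow(147, -1)), Mul(2, 3, Add(6, 2))), 2) = Pow(Add(Mul(-93, Rational(1, 147)), Mul(2, 3, 8)), 2) = Pow(Add(Rational(-31, 49), 48), 2) = Pow(Rational(2321, 49), 2) = Rational(5387041, 2401)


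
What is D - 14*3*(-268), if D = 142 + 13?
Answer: 11411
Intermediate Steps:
D = 155
D - 14*3*(-268) = 155 - 14*3*(-268) = 155 - 42*(-268) = 155 + 11256 = 11411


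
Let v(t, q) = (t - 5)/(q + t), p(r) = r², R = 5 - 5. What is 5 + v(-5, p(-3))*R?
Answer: 5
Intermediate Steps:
R = 0
v(t, q) = (-5 + t)/(q + t)
5 + v(-5, p(-3))*R = 5 + ((-5 - 5)/((-3)² - 5))*0 = 5 + (-10/(9 - 5))*0 = 5 + (-10/4)*0 = 5 + ((¼)*(-10))*0 = 5 - 5/2*0 = 5 + 0 = 5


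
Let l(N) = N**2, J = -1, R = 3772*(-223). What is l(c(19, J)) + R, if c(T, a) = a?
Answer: -841155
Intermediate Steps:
R = -841156
l(c(19, J)) + R = (-1)**2 - 841156 = 1 - 841156 = -841155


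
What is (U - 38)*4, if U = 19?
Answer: -76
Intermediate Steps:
(U - 38)*4 = (19 - 38)*4 = -19*4 = -76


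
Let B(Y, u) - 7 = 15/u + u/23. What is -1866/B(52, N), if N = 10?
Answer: -28612/137 ≈ -208.85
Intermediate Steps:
B(Y, u) = 7 + 15/u + u/23 (B(Y, u) = 7 + (15/u + u/23) = 7 + 15/u + u/23)
-1866/B(52, N) = -1866/(7 + 15/10 + (1/23)*10) = -1866/(7 + 15*(⅒) + 10/23) = -1866/(7 + 3/2 + 10/23) = -1866/411/46 = -1866*46/411 = -28612/137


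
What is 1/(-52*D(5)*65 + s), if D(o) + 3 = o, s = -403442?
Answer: -1/410202 ≈ -2.4378e-6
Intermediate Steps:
D(o) = -3 + o
1/(-52*D(5)*65 + s) = 1/(-52*(-3 + 5)*65 - 403442) = 1/(-52*2*65 - 403442) = 1/(-104*65 - 403442) = 1/(-6760 - 403442) = 1/(-410202) = -1/410202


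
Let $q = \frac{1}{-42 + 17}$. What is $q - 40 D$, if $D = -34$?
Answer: $\frac{33999}{25} \approx 1360.0$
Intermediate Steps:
$q = - \frac{1}{25}$ ($q = \frac{1}{-25} = - \frac{1}{25} \approx -0.04$)
$q - 40 D = - \frac{1}{25} - -1360 = - \frac{1}{25} + 1360 = \frac{33999}{25}$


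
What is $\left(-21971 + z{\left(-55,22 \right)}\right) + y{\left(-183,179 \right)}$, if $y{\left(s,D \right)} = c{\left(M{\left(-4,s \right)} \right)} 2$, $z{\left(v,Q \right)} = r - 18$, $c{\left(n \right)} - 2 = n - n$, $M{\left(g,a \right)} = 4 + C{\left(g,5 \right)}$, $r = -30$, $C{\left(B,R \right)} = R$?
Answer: $-22015$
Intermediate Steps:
$M{\left(g,a \right)} = 9$ ($M{\left(g,a \right)} = 4 + 5 = 9$)
$c{\left(n \right)} = 2$ ($c{\left(n \right)} = 2 + \left(n - n\right) = 2 + 0 = 2$)
$z{\left(v,Q \right)} = -48$ ($z{\left(v,Q \right)} = -30 - 18 = -48$)
$y{\left(s,D \right)} = 4$ ($y{\left(s,D \right)} = 2 \cdot 2 = 4$)
$\left(-21971 + z{\left(-55,22 \right)}\right) + y{\left(-183,179 \right)} = \left(-21971 - 48\right) + 4 = -22019 + 4 = -22015$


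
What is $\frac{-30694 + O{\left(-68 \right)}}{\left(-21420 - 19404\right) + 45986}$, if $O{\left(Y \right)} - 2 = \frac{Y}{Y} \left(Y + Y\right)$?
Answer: $- \frac{15414}{2581} \approx -5.9721$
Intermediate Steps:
$O{\left(Y \right)} = 2 + 2 Y$ ($O{\left(Y \right)} = 2 + \frac{Y}{Y} \left(Y + Y\right) = 2 + 1 \cdot 2 Y = 2 + 2 Y$)
$\frac{-30694 + O{\left(-68 \right)}}{\left(-21420 - 19404\right) + 45986} = \frac{-30694 + \left(2 + 2 \left(-68\right)\right)}{\left(-21420 - 19404\right) + 45986} = \frac{-30694 + \left(2 - 136\right)}{\left(-21420 - 19404\right) + 45986} = \frac{-30694 - 134}{-40824 + 45986} = - \frac{30828}{5162} = \left(-30828\right) \frac{1}{5162} = - \frac{15414}{2581}$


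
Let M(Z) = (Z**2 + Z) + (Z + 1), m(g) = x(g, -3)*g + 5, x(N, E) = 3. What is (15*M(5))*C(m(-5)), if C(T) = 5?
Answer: 2700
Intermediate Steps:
m(g) = 5 + 3*g (m(g) = 3*g + 5 = 5 + 3*g)
M(Z) = 1 + Z**2 + 2*Z (M(Z) = (Z + Z**2) + (1 + Z) = 1 + Z**2 + 2*Z)
(15*M(5))*C(m(-5)) = (15*(1 + 5**2 + 2*5))*5 = (15*(1 + 25 + 10))*5 = (15*36)*5 = 540*5 = 2700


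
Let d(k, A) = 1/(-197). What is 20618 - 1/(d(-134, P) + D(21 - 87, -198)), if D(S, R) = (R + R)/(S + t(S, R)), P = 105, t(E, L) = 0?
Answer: 24349661/1181 ≈ 20618.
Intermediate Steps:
d(k, A) = -1/197
D(S, R) = 2*R/S (D(S, R) = (R + R)/(S + 0) = (2*R)/S = 2*R/S)
20618 - 1/(d(-134, P) + D(21 - 87, -198)) = 20618 - 1/(-1/197 + 2*(-198)/(21 - 87)) = 20618 - 1/(-1/197 + 2*(-198)/(-66)) = 20618 - 1/(-1/197 + 2*(-198)*(-1/66)) = 20618 - 1/(-1/197 + 6) = 20618 - 1/1181/197 = 20618 - 1*197/1181 = 20618 - 197/1181 = 24349661/1181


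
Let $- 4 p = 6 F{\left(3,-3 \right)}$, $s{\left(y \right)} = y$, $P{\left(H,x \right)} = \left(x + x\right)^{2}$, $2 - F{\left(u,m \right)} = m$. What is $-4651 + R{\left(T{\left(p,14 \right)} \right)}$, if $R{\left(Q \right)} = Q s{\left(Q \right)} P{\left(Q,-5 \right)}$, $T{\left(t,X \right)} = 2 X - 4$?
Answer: $52949$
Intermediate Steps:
$F{\left(u,m \right)} = 2 - m$
$P{\left(H,x \right)} = 4 x^{2}$ ($P{\left(H,x \right)} = \left(2 x\right)^{2} = 4 x^{2}$)
$p = - \frac{15}{2}$ ($p = - \frac{6 \left(2 - -3\right)}{4} = - \frac{6 \left(2 + 3\right)}{4} = - \frac{6 \cdot 5}{4} = \left(- \frac{1}{4}\right) 30 = - \frac{15}{2} \approx -7.5$)
$T{\left(t,X \right)} = -4 + 2 X$
$R{\left(Q \right)} = 100 Q^{2}$ ($R{\left(Q \right)} = Q Q 4 \left(-5\right)^{2} = Q^{2} \cdot 4 \cdot 25 = Q^{2} \cdot 100 = 100 Q^{2}$)
$-4651 + R{\left(T{\left(p,14 \right)} \right)} = -4651 + 100 \left(-4 + 2 \cdot 14\right)^{2} = -4651 + 100 \left(-4 + 28\right)^{2} = -4651 + 100 \cdot 24^{2} = -4651 + 100 \cdot 576 = -4651 + 57600 = 52949$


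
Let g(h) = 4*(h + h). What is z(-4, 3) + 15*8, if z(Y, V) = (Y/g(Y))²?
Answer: 7681/64 ≈ 120.02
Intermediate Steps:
g(h) = 8*h (g(h) = 4*(2*h) = 8*h)
z(Y, V) = 1/64 (z(Y, V) = (Y/((8*Y)))² = (Y*(1/(8*Y)))² = (⅛)² = 1/64)
z(-4, 3) + 15*8 = 1/64 + 15*8 = 1/64 + 120 = 7681/64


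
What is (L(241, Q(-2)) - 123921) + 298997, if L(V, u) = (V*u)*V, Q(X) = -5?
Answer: -115329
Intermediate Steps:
L(V, u) = u*V²
(L(241, Q(-2)) - 123921) + 298997 = (-5*241² - 123921) + 298997 = (-5*58081 - 123921) + 298997 = (-290405 - 123921) + 298997 = -414326 + 298997 = -115329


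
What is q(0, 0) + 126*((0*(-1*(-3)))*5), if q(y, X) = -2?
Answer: -2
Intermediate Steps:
q(0, 0) + 126*((0*(-1*(-3)))*5) = -2 + 126*((0*(-1*(-3)))*5) = -2 + 126*((0*3)*5) = -2 + 126*(0*5) = -2 + 126*0 = -2 + 0 = -2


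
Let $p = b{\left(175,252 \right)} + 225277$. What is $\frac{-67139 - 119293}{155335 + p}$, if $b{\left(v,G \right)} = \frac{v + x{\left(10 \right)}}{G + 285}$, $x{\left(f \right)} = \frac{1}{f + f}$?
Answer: $- \frac{667426560}{1362592127} \approx -0.48982$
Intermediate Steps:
$x{\left(f \right)} = \frac{1}{2 f}$
$b{\left(v,G \right)} = \frac{\frac{1}{20} + v}{285 + G}$ ($b{\left(v,G \right)} = \frac{v + \frac{1}{2 \cdot 10}}{G + 285} = \frac{v + \frac{1}{2} \cdot \frac{1}{10}}{285 + G} = \frac{v + \frac{1}{20}}{285 + G} = \frac{\frac{1}{20} + v}{285 + G}$)
$p = \frac{806492827}{3580}$ ($p = \frac{\frac{1}{20} + 175}{285 + 252} + 225277 = \frac{1}{537} \cdot \frac{3501}{20} + 225277 = \frac{1167}{3580} + 225277 = \frac{806492827}{3580} \approx 2.2528 \cdot 10^{5}$)
$\frac{-67139 - 119293}{155335 + p} = \frac{-67139 - 119293}{155335 + \frac{806492827}{3580}} = - \frac{186432}{\frac{1362592127}{3580}} = \left(-186432\right) \frac{3580}{1362592127} = - \frac{667426560}{1362592127}$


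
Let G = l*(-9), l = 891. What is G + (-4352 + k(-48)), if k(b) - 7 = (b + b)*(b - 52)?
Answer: -2764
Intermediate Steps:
G = -8019 (G = 891*(-9) = -8019)
k(b) = 7 + 2*b*(-52 + b) (k(b) = 7 + (b + b)*(b - 52) = 7 + (2*b)*(-52 + b) = 7 + 2*b*(-52 + b))
G + (-4352 + k(-48)) = -8019 + (-4352 + (7 - 104*(-48) + 2*(-48)²)) = -8019 + (-4352 + (7 + 4992 + 2*2304)) = -8019 + (-4352 + (7 + 4992 + 4608)) = -8019 + (-4352 + 9607) = -8019 + 5255 = -2764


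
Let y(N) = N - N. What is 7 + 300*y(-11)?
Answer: 7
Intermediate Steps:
y(N) = 0
7 + 300*y(-11) = 7 + 300*0 = 7 + 0 = 7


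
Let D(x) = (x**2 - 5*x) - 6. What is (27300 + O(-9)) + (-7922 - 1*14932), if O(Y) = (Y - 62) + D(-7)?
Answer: 4453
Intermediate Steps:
D(x) = -6 + x**2 - 5*x
O(Y) = 16 + Y (O(Y) = (Y - 62) + (-6 + (-7)**2 - 5*(-7)) = (-62 + Y) + (-6 + 49 + 35) = (-62 + Y) + 78 = 16 + Y)
(27300 + O(-9)) + (-7922 - 1*14932) = (27300 + (16 - 9)) + (-7922 - 1*14932) = (27300 + 7) + (-7922 - 14932) = 27307 - 22854 = 4453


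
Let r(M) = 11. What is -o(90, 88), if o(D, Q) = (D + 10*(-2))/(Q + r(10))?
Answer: -70/99 ≈ -0.70707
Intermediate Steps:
o(D, Q) = (-20 + D)/(11 + Q) (o(D, Q) = (D + 10*(-2))/(Q + 11) = (D - 20)/(11 + Q) = (-20 + D)/(11 + Q))
-o(90, 88) = -(-20 + 90)/(11 + 88) = -70/99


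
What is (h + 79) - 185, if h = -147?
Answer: -253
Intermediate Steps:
(h + 79) - 185 = (-147 + 79) - 185 = -68 - 185 = -253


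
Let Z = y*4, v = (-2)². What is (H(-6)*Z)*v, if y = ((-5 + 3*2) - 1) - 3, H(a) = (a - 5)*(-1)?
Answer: -528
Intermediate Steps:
H(a) = 5 - a (H(a) = (-5 + a)*(-1) = 5 - a)
v = 4
y = -3 (y = ((-5 + 6) - 1) - 3 = (1 - 1) - 3 = 0 - 3 = -3)
Z = -12 (Z = -3*4 = -12)
(H(-6)*Z)*v = ((5 - 1*(-6))*(-12))*4 = ((5 + 6)*(-12))*4 = (11*(-12))*4 = -132*4 = -528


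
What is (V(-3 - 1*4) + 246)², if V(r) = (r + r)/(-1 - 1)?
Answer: 64009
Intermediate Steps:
V(r) = -r (V(r) = (2*r)/(-2) = (2*r)*(-½) = -r)
(V(-3 - 1*4) + 246)² = (-(-3 - 1*4) + 246)² = (-(-3 - 4) + 246)² = (-1*(-7) + 246)² = (7 + 246)² = 253² = 64009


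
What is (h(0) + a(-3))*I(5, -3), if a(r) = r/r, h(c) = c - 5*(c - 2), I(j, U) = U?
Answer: -33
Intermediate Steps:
h(c) = 10 - 4*c (h(c) = c - 5*(-2 + c) = c + (10 - 5*c) = 10 - 4*c)
a(r) = 1
(h(0) + a(-3))*I(5, -3) = ((10 - 4*0) + 1)*(-3) = ((10 + 0) + 1)*(-3) = (10 + 1)*(-3) = 11*(-3) = -33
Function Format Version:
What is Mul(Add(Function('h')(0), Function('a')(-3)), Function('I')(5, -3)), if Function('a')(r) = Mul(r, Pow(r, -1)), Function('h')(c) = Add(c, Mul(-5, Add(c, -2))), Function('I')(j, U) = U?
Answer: -33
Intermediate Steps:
Function('h')(c) = Add(10, Mul(-4, c)) (Function('h')(c) = Add(c, Mul(-5, Add(-2, c))) = Add(c, Add(10, Mul(-5, c))) = Add(10, Mul(-4, c)))
Function('a')(r) = 1
Mul(Add(Function('h')(0), Function('a')(-3)), Function('I')(5, -3)) = Mul(Add(Add(10, Mul(-4, 0)), 1), -3) = Mul(Add(Add(10, 0), 1), -3) = Mul(Add(10, 1), -3) = Mul(11, -3) = -33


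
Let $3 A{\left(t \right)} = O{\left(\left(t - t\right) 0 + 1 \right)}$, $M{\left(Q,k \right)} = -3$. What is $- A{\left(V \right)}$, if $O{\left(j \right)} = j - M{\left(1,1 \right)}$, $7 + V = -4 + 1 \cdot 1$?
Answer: $- \frac{4}{3} \approx -1.3333$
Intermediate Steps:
$V = -10$ ($V = -7 + \left(-4 + 1 \cdot 1\right) = -7 + \left(-4 + 1\right) = -7 - 3 = -10$)
$O{\left(j \right)} = 3 + j$ ($O{\left(j \right)} = j - -3 = j + 3 = 3 + j$)
$A{\left(t \right)} = \frac{4}{3}$ ($A{\left(t \right)} = \frac{3 + \left(\left(t - t\right) 0 + 1\right)}{3} = \frac{3 + \left(0 \cdot 0 + 1\right)}{3} = \frac{3 + \left(0 + 1\right)}{3} = \frac{3 + 1}{3} = \frac{1}{3} \cdot 4 = \frac{4}{3}$)
$- A{\left(V \right)} = \left(-1\right) \frac{4}{3} = - \frac{4}{3}$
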